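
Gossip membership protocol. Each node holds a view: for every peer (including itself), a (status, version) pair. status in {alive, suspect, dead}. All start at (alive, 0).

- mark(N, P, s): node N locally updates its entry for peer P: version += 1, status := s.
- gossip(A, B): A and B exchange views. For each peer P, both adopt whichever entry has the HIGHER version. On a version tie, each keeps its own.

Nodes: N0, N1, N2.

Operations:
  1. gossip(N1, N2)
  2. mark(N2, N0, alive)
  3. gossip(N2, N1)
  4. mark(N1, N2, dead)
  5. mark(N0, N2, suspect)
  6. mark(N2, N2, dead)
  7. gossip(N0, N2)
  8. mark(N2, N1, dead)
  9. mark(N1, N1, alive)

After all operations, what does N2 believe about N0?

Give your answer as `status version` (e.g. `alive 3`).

Answer: alive 1

Derivation:
Op 1: gossip N1<->N2 -> N1.N0=(alive,v0) N1.N1=(alive,v0) N1.N2=(alive,v0) | N2.N0=(alive,v0) N2.N1=(alive,v0) N2.N2=(alive,v0)
Op 2: N2 marks N0=alive -> (alive,v1)
Op 3: gossip N2<->N1 -> N2.N0=(alive,v1) N2.N1=(alive,v0) N2.N2=(alive,v0) | N1.N0=(alive,v1) N1.N1=(alive,v0) N1.N2=(alive,v0)
Op 4: N1 marks N2=dead -> (dead,v1)
Op 5: N0 marks N2=suspect -> (suspect,v1)
Op 6: N2 marks N2=dead -> (dead,v1)
Op 7: gossip N0<->N2 -> N0.N0=(alive,v1) N0.N1=(alive,v0) N0.N2=(suspect,v1) | N2.N0=(alive,v1) N2.N1=(alive,v0) N2.N2=(dead,v1)
Op 8: N2 marks N1=dead -> (dead,v1)
Op 9: N1 marks N1=alive -> (alive,v1)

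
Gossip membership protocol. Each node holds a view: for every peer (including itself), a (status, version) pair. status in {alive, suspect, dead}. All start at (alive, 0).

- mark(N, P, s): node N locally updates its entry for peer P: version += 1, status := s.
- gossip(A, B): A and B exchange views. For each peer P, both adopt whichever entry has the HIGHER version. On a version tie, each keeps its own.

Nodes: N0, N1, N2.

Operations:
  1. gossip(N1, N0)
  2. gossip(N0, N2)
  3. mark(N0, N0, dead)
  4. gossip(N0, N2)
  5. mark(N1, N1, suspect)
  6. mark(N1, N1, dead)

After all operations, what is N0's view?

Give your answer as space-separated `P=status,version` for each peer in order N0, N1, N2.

Answer: N0=dead,1 N1=alive,0 N2=alive,0

Derivation:
Op 1: gossip N1<->N0 -> N1.N0=(alive,v0) N1.N1=(alive,v0) N1.N2=(alive,v0) | N0.N0=(alive,v0) N0.N1=(alive,v0) N0.N2=(alive,v0)
Op 2: gossip N0<->N2 -> N0.N0=(alive,v0) N0.N1=(alive,v0) N0.N2=(alive,v0) | N2.N0=(alive,v0) N2.N1=(alive,v0) N2.N2=(alive,v0)
Op 3: N0 marks N0=dead -> (dead,v1)
Op 4: gossip N0<->N2 -> N0.N0=(dead,v1) N0.N1=(alive,v0) N0.N2=(alive,v0) | N2.N0=(dead,v1) N2.N1=(alive,v0) N2.N2=(alive,v0)
Op 5: N1 marks N1=suspect -> (suspect,v1)
Op 6: N1 marks N1=dead -> (dead,v2)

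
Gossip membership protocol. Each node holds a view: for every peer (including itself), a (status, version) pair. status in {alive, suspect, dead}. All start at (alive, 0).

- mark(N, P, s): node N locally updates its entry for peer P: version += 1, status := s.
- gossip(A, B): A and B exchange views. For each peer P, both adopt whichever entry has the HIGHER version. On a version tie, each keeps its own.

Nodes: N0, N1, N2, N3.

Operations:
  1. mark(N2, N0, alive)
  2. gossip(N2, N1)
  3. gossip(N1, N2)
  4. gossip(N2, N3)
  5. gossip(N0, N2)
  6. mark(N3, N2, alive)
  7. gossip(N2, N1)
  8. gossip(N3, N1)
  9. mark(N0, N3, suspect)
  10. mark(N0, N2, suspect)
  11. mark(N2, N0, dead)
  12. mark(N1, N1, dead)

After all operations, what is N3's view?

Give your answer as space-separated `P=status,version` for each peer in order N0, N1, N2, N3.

Op 1: N2 marks N0=alive -> (alive,v1)
Op 2: gossip N2<->N1 -> N2.N0=(alive,v1) N2.N1=(alive,v0) N2.N2=(alive,v0) N2.N3=(alive,v0) | N1.N0=(alive,v1) N1.N1=(alive,v0) N1.N2=(alive,v0) N1.N3=(alive,v0)
Op 3: gossip N1<->N2 -> N1.N0=(alive,v1) N1.N1=(alive,v0) N1.N2=(alive,v0) N1.N3=(alive,v0) | N2.N0=(alive,v1) N2.N1=(alive,v0) N2.N2=(alive,v0) N2.N3=(alive,v0)
Op 4: gossip N2<->N3 -> N2.N0=(alive,v1) N2.N1=(alive,v0) N2.N2=(alive,v0) N2.N3=(alive,v0) | N3.N0=(alive,v1) N3.N1=(alive,v0) N3.N2=(alive,v0) N3.N3=(alive,v0)
Op 5: gossip N0<->N2 -> N0.N0=(alive,v1) N0.N1=(alive,v0) N0.N2=(alive,v0) N0.N3=(alive,v0) | N2.N0=(alive,v1) N2.N1=(alive,v0) N2.N2=(alive,v0) N2.N3=(alive,v0)
Op 6: N3 marks N2=alive -> (alive,v1)
Op 7: gossip N2<->N1 -> N2.N0=(alive,v1) N2.N1=(alive,v0) N2.N2=(alive,v0) N2.N3=(alive,v0) | N1.N0=(alive,v1) N1.N1=(alive,v0) N1.N2=(alive,v0) N1.N3=(alive,v0)
Op 8: gossip N3<->N1 -> N3.N0=(alive,v1) N3.N1=(alive,v0) N3.N2=(alive,v1) N3.N3=(alive,v0) | N1.N0=(alive,v1) N1.N1=(alive,v0) N1.N2=(alive,v1) N1.N3=(alive,v0)
Op 9: N0 marks N3=suspect -> (suspect,v1)
Op 10: N0 marks N2=suspect -> (suspect,v1)
Op 11: N2 marks N0=dead -> (dead,v2)
Op 12: N1 marks N1=dead -> (dead,v1)

Answer: N0=alive,1 N1=alive,0 N2=alive,1 N3=alive,0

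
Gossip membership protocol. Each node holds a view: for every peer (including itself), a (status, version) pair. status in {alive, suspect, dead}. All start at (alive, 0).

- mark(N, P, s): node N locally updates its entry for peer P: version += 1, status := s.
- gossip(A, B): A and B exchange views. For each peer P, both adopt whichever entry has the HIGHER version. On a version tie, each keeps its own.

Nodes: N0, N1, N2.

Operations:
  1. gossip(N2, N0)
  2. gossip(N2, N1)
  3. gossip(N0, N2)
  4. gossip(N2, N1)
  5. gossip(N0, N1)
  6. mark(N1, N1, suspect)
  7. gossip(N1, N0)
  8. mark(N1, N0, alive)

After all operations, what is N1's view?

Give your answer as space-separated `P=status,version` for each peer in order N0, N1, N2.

Answer: N0=alive,1 N1=suspect,1 N2=alive,0

Derivation:
Op 1: gossip N2<->N0 -> N2.N0=(alive,v0) N2.N1=(alive,v0) N2.N2=(alive,v0) | N0.N0=(alive,v0) N0.N1=(alive,v0) N0.N2=(alive,v0)
Op 2: gossip N2<->N1 -> N2.N0=(alive,v0) N2.N1=(alive,v0) N2.N2=(alive,v0) | N1.N0=(alive,v0) N1.N1=(alive,v0) N1.N2=(alive,v0)
Op 3: gossip N0<->N2 -> N0.N0=(alive,v0) N0.N1=(alive,v0) N0.N2=(alive,v0) | N2.N0=(alive,v0) N2.N1=(alive,v0) N2.N2=(alive,v0)
Op 4: gossip N2<->N1 -> N2.N0=(alive,v0) N2.N1=(alive,v0) N2.N2=(alive,v0) | N1.N0=(alive,v0) N1.N1=(alive,v0) N1.N2=(alive,v0)
Op 5: gossip N0<->N1 -> N0.N0=(alive,v0) N0.N1=(alive,v0) N0.N2=(alive,v0) | N1.N0=(alive,v0) N1.N1=(alive,v0) N1.N2=(alive,v0)
Op 6: N1 marks N1=suspect -> (suspect,v1)
Op 7: gossip N1<->N0 -> N1.N0=(alive,v0) N1.N1=(suspect,v1) N1.N2=(alive,v0) | N0.N0=(alive,v0) N0.N1=(suspect,v1) N0.N2=(alive,v0)
Op 8: N1 marks N0=alive -> (alive,v1)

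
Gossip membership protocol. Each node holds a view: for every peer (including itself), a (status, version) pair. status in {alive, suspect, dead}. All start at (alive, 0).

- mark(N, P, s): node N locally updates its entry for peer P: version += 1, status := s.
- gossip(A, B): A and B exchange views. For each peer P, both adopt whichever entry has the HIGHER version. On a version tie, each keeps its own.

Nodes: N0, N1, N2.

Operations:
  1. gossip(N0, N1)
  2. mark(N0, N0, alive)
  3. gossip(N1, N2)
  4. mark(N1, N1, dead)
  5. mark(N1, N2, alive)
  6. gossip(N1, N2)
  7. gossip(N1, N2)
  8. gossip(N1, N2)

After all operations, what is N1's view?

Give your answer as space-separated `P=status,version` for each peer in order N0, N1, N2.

Answer: N0=alive,0 N1=dead,1 N2=alive,1

Derivation:
Op 1: gossip N0<->N1 -> N0.N0=(alive,v0) N0.N1=(alive,v0) N0.N2=(alive,v0) | N1.N0=(alive,v0) N1.N1=(alive,v0) N1.N2=(alive,v0)
Op 2: N0 marks N0=alive -> (alive,v1)
Op 3: gossip N1<->N2 -> N1.N0=(alive,v0) N1.N1=(alive,v0) N1.N2=(alive,v0) | N2.N0=(alive,v0) N2.N1=(alive,v0) N2.N2=(alive,v0)
Op 4: N1 marks N1=dead -> (dead,v1)
Op 5: N1 marks N2=alive -> (alive,v1)
Op 6: gossip N1<->N2 -> N1.N0=(alive,v0) N1.N1=(dead,v1) N1.N2=(alive,v1) | N2.N0=(alive,v0) N2.N1=(dead,v1) N2.N2=(alive,v1)
Op 7: gossip N1<->N2 -> N1.N0=(alive,v0) N1.N1=(dead,v1) N1.N2=(alive,v1) | N2.N0=(alive,v0) N2.N1=(dead,v1) N2.N2=(alive,v1)
Op 8: gossip N1<->N2 -> N1.N0=(alive,v0) N1.N1=(dead,v1) N1.N2=(alive,v1) | N2.N0=(alive,v0) N2.N1=(dead,v1) N2.N2=(alive,v1)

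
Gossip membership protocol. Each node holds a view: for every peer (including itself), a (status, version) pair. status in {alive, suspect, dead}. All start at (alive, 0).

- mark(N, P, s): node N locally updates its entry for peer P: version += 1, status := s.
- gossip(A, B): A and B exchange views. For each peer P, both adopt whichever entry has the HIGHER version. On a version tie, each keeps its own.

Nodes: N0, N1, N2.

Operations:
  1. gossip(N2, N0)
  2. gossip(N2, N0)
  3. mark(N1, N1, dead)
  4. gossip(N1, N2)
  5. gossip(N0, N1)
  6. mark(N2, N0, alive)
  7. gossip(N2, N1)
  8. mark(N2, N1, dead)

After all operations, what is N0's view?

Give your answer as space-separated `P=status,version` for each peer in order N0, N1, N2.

Op 1: gossip N2<->N0 -> N2.N0=(alive,v0) N2.N1=(alive,v0) N2.N2=(alive,v0) | N0.N0=(alive,v0) N0.N1=(alive,v0) N0.N2=(alive,v0)
Op 2: gossip N2<->N0 -> N2.N0=(alive,v0) N2.N1=(alive,v0) N2.N2=(alive,v0) | N0.N0=(alive,v0) N0.N1=(alive,v0) N0.N2=(alive,v0)
Op 3: N1 marks N1=dead -> (dead,v1)
Op 4: gossip N1<->N2 -> N1.N0=(alive,v0) N1.N1=(dead,v1) N1.N2=(alive,v0) | N2.N0=(alive,v0) N2.N1=(dead,v1) N2.N2=(alive,v0)
Op 5: gossip N0<->N1 -> N0.N0=(alive,v0) N0.N1=(dead,v1) N0.N2=(alive,v0) | N1.N0=(alive,v0) N1.N1=(dead,v1) N1.N2=(alive,v0)
Op 6: N2 marks N0=alive -> (alive,v1)
Op 7: gossip N2<->N1 -> N2.N0=(alive,v1) N2.N1=(dead,v1) N2.N2=(alive,v0) | N1.N0=(alive,v1) N1.N1=(dead,v1) N1.N2=(alive,v0)
Op 8: N2 marks N1=dead -> (dead,v2)

Answer: N0=alive,0 N1=dead,1 N2=alive,0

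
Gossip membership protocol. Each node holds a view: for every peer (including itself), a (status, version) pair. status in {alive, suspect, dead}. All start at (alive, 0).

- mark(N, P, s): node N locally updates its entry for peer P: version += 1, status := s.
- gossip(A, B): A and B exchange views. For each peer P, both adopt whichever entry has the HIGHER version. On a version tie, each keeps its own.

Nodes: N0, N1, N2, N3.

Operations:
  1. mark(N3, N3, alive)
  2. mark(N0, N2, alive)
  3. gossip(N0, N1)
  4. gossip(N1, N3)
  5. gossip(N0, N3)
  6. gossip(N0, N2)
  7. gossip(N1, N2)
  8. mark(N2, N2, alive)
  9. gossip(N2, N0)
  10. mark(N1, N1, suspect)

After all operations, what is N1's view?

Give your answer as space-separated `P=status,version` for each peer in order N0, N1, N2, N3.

Answer: N0=alive,0 N1=suspect,1 N2=alive,1 N3=alive,1

Derivation:
Op 1: N3 marks N3=alive -> (alive,v1)
Op 2: N0 marks N2=alive -> (alive,v1)
Op 3: gossip N0<->N1 -> N0.N0=(alive,v0) N0.N1=(alive,v0) N0.N2=(alive,v1) N0.N3=(alive,v0) | N1.N0=(alive,v0) N1.N1=(alive,v0) N1.N2=(alive,v1) N1.N3=(alive,v0)
Op 4: gossip N1<->N3 -> N1.N0=(alive,v0) N1.N1=(alive,v0) N1.N2=(alive,v1) N1.N3=(alive,v1) | N3.N0=(alive,v0) N3.N1=(alive,v0) N3.N2=(alive,v1) N3.N3=(alive,v1)
Op 5: gossip N0<->N3 -> N0.N0=(alive,v0) N0.N1=(alive,v0) N0.N2=(alive,v1) N0.N3=(alive,v1) | N3.N0=(alive,v0) N3.N1=(alive,v0) N3.N2=(alive,v1) N3.N3=(alive,v1)
Op 6: gossip N0<->N2 -> N0.N0=(alive,v0) N0.N1=(alive,v0) N0.N2=(alive,v1) N0.N3=(alive,v1) | N2.N0=(alive,v0) N2.N1=(alive,v0) N2.N2=(alive,v1) N2.N3=(alive,v1)
Op 7: gossip N1<->N2 -> N1.N0=(alive,v0) N1.N1=(alive,v0) N1.N2=(alive,v1) N1.N3=(alive,v1) | N2.N0=(alive,v0) N2.N1=(alive,v0) N2.N2=(alive,v1) N2.N3=(alive,v1)
Op 8: N2 marks N2=alive -> (alive,v2)
Op 9: gossip N2<->N0 -> N2.N0=(alive,v0) N2.N1=(alive,v0) N2.N2=(alive,v2) N2.N3=(alive,v1) | N0.N0=(alive,v0) N0.N1=(alive,v0) N0.N2=(alive,v2) N0.N3=(alive,v1)
Op 10: N1 marks N1=suspect -> (suspect,v1)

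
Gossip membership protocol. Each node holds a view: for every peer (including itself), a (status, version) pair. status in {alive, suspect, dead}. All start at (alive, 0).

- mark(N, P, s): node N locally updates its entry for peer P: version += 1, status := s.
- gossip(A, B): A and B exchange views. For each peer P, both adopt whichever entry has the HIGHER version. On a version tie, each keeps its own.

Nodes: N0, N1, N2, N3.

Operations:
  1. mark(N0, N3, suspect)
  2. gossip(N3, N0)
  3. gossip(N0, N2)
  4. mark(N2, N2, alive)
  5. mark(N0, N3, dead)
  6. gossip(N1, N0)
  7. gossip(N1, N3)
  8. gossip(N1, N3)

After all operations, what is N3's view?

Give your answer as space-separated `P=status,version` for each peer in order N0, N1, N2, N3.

Op 1: N0 marks N3=suspect -> (suspect,v1)
Op 2: gossip N3<->N0 -> N3.N0=(alive,v0) N3.N1=(alive,v0) N3.N2=(alive,v0) N3.N3=(suspect,v1) | N0.N0=(alive,v0) N0.N1=(alive,v0) N0.N2=(alive,v0) N0.N3=(suspect,v1)
Op 3: gossip N0<->N2 -> N0.N0=(alive,v0) N0.N1=(alive,v0) N0.N2=(alive,v0) N0.N3=(suspect,v1) | N2.N0=(alive,v0) N2.N1=(alive,v0) N2.N2=(alive,v0) N2.N3=(suspect,v1)
Op 4: N2 marks N2=alive -> (alive,v1)
Op 5: N0 marks N3=dead -> (dead,v2)
Op 6: gossip N1<->N0 -> N1.N0=(alive,v0) N1.N1=(alive,v0) N1.N2=(alive,v0) N1.N3=(dead,v2) | N0.N0=(alive,v0) N0.N1=(alive,v0) N0.N2=(alive,v0) N0.N3=(dead,v2)
Op 7: gossip N1<->N3 -> N1.N0=(alive,v0) N1.N1=(alive,v0) N1.N2=(alive,v0) N1.N3=(dead,v2) | N3.N0=(alive,v0) N3.N1=(alive,v0) N3.N2=(alive,v0) N3.N3=(dead,v2)
Op 8: gossip N1<->N3 -> N1.N0=(alive,v0) N1.N1=(alive,v0) N1.N2=(alive,v0) N1.N3=(dead,v2) | N3.N0=(alive,v0) N3.N1=(alive,v0) N3.N2=(alive,v0) N3.N3=(dead,v2)

Answer: N0=alive,0 N1=alive,0 N2=alive,0 N3=dead,2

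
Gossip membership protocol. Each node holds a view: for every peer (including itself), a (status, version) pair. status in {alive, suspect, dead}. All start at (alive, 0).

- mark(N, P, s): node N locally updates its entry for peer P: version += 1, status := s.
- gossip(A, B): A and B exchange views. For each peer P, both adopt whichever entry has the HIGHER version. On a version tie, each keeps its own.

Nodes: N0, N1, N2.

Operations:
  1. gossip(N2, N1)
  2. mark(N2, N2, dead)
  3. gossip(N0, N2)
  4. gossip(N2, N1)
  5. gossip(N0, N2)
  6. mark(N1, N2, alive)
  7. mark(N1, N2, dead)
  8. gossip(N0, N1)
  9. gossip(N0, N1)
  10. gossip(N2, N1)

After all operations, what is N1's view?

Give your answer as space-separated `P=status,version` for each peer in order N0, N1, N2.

Op 1: gossip N2<->N1 -> N2.N0=(alive,v0) N2.N1=(alive,v0) N2.N2=(alive,v0) | N1.N0=(alive,v0) N1.N1=(alive,v0) N1.N2=(alive,v0)
Op 2: N2 marks N2=dead -> (dead,v1)
Op 3: gossip N0<->N2 -> N0.N0=(alive,v0) N0.N1=(alive,v0) N0.N2=(dead,v1) | N2.N0=(alive,v0) N2.N1=(alive,v0) N2.N2=(dead,v1)
Op 4: gossip N2<->N1 -> N2.N0=(alive,v0) N2.N1=(alive,v0) N2.N2=(dead,v1) | N1.N0=(alive,v0) N1.N1=(alive,v0) N1.N2=(dead,v1)
Op 5: gossip N0<->N2 -> N0.N0=(alive,v0) N0.N1=(alive,v0) N0.N2=(dead,v1) | N2.N0=(alive,v0) N2.N1=(alive,v0) N2.N2=(dead,v1)
Op 6: N1 marks N2=alive -> (alive,v2)
Op 7: N1 marks N2=dead -> (dead,v3)
Op 8: gossip N0<->N1 -> N0.N0=(alive,v0) N0.N1=(alive,v0) N0.N2=(dead,v3) | N1.N0=(alive,v0) N1.N1=(alive,v0) N1.N2=(dead,v3)
Op 9: gossip N0<->N1 -> N0.N0=(alive,v0) N0.N1=(alive,v0) N0.N2=(dead,v3) | N1.N0=(alive,v0) N1.N1=(alive,v0) N1.N2=(dead,v3)
Op 10: gossip N2<->N1 -> N2.N0=(alive,v0) N2.N1=(alive,v0) N2.N2=(dead,v3) | N1.N0=(alive,v0) N1.N1=(alive,v0) N1.N2=(dead,v3)

Answer: N0=alive,0 N1=alive,0 N2=dead,3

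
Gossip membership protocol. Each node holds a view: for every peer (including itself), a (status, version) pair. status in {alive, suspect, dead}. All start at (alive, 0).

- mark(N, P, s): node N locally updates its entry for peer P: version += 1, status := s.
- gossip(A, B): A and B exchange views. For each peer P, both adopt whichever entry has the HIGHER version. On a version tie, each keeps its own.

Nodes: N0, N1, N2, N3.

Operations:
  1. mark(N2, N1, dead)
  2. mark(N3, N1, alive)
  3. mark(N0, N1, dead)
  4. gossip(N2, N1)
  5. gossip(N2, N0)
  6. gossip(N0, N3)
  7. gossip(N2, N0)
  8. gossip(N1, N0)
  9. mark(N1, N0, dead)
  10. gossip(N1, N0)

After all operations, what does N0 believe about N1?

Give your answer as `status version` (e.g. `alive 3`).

Op 1: N2 marks N1=dead -> (dead,v1)
Op 2: N3 marks N1=alive -> (alive,v1)
Op 3: N0 marks N1=dead -> (dead,v1)
Op 4: gossip N2<->N1 -> N2.N0=(alive,v0) N2.N1=(dead,v1) N2.N2=(alive,v0) N2.N3=(alive,v0) | N1.N0=(alive,v0) N1.N1=(dead,v1) N1.N2=(alive,v0) N1.N3=(alive,v0)
Op 5: gossip N2<->N0 -> N2.N0=(alive,v0) N2.N1=(dead,v1) N2.N2=(alive,v0) N2.N3=(alive,v0) | N0.N0=(alive,v0) N0.N1=(dead,v1) N0.N2=(alive,v0) N0.N3=(alive,v0)
Op 6: gossip N0<->N3 -> N0.N0=(alive,v0) N0.N1=(dead,v1) N0.N2=(alive,v0) N0.N3=(alive,v0) | N3.N0=(alive,v0) N3.N1=(alive,v1) N3.N2=(alive,v0) N3.N3=(alive,v0)
Op 7: gossip N2<->N0 -> N2.N0=(alive,v0) N2.N1=(dead,v1) N2.N2=(alive,v0) N2.N3=(alive,v0) | N0.N0=(alive,v0) N0.N1=(dead,v1) N0.N2=(alive,v0) N0.N3=(alive,v0)
Op 8: gossip N1<->N0 -> N1.N0=(alive,v0) N1.N1=(dead,v1) N1.N2=(alive,v0) N1.N3=(alive,v0) | N0.N0=(alive,v0) N0.N1=(dead,v1) N0.N2=(alive,v0) N0.N3=(alive,v0)
Op 9: N1 marks N0=dead -> (dead,v1)
Op 10: gossip N1<->N0 -> N1.N0=(dead,v1) N1.N1=(dead,v1) N1.N2=(alive,v0) N1.N3=(alive,v0) | N0.N0=(dead,v1) N0.N1=(dead,v1) N0.N2=(alive,v0) N0.N3=(alive,v0)

Answer: dead 1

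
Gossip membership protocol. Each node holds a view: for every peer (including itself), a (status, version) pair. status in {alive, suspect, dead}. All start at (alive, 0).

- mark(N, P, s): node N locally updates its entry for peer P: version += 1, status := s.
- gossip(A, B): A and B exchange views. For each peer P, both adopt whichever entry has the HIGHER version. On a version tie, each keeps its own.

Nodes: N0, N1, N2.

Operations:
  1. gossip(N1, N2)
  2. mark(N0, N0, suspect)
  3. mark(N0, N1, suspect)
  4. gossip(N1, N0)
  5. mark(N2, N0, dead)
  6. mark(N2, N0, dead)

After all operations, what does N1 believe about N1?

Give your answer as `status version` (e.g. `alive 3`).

Answer: suspect 1

Derivation:
Op 1: gossip N1<->N2 -> N1.N0=(alive,v0) N1.N1=(alive,v0) N1.N2=(alive,v0) | N2.N0=(alive,v0) N2.N1=(alive,v0) N2.N2=(alive,v0)
Op 2: N0 marks N0=suspect -> (suspect,v1)
Op 3: N0 marks N1=suspect -> (suspect,v1)
Op 4: gossip N1<->N0 -> N1.N0=(suspect,v1) N1.N1=(suspect,v1) N1.N2=(alive,v0) | N0.N0=(suspect,v1) N0.N1=(suspect,v1) N0.N2=(alive,v0)
Op 5: N2 marks N0=dead -> (dead,v1)
Op 6: N2 marks N0=dead -> (dead,v2)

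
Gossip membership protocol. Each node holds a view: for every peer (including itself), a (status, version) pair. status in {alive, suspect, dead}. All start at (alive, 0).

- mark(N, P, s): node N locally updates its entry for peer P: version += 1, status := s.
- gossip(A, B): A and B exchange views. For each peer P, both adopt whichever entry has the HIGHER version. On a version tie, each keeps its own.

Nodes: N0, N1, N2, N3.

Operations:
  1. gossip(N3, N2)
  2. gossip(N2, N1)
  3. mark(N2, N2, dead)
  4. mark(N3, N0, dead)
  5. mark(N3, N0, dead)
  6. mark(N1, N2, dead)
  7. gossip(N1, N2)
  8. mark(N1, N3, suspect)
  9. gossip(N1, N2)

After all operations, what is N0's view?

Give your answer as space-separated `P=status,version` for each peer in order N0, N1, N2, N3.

Answer: N0=alive,0 N1=alive,0 N2=alive,0 N3=alive,0

Derivation:
Op 1: gossip N3<->N2 -> N3.N0=(alive,v0) N3.N1=(alive,v0) N3.N2=(alive,v0) N3.N3=(alive,v0) | N2.N0=(alive,v0) N2.N1=(alive,v0) N2.N2=(alive,v0) N2.N3=(alive,v0)
Op 2: gossip N2<->N1 -> N2.N0=(alive,v0) N2.N1=(alive,v0) N2.N2=(alive,v0) N2.N3=(alive,v0) | N1.N0=(alive,v0) N1.N1=(alive,v0) N1.N2=(alive,v0) N1.N3=(alive,v0)
Op 3: N2 marks N2=dead -> (dead,v1)
Op 4: N3 marks N0=dead -> (dead,v1)
Op 5: N3 marks N0=dead -> (dead,v2)
Op 6: N1 marks N2=dead -> (dead,v1)
Op 7: gossip N1<->N2 -> N1.N0=(alive,v0) N1.N1=(alive,v0) N1.N2=(dead,v1) N1.N3=(alive,v0) | N2.N0=(alive,v0) N2.N1=(alive,v0) N2.N2=(dead,v1) N2.N3=(alive,v0)
Op 8: N1 marks N3=suspect -> (suspect,v1)
Op 9: gossip N1<->N2 -> N1.N0=(alive,v0) N1.N1=(alive,v0) N1.N2=(dead,v1) N1.N3=(suspect,v1) | N2.N0=(alive,v0) N2.N1=(alive,v0) N2.N2=(dead,v1) N2.N3=(suspect,v1)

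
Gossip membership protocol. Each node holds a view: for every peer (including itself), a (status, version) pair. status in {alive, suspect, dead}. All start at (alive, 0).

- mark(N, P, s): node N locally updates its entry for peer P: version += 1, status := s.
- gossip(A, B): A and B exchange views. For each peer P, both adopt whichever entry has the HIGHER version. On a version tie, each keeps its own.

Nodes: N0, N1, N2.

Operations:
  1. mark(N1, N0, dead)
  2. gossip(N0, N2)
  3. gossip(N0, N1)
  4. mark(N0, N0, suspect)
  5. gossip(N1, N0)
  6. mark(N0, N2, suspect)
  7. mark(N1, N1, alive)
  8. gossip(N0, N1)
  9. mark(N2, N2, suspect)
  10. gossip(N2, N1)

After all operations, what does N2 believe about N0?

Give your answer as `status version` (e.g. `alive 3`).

Op 1: N1 marks N0=dead -> (dead,v1)
Op 2: gossip N0<->N2 -> N0.N0=(alive,v0) N0.N1=(alive,v0) N0.N2=(alive,v0) | N2.N0=(alive,v0) N2.N1=(alive,v0) N2.N2=(alive,v0)
Op 3: gossip N0<->N1 -> N0.N0=(dead,v1) N0.N1=(alive,v0) N0.N2=(alive,v0) | N1.N0=(dead,v1) N1.N1=(alive,v0) N1.N2=(alive,v0)
Op 4: N0 marks N0=suspect -> (suspect,v2)
Op 5: gossip N1<->N0 -> N1.N0=(suspect,v2) N1.N1=(alive,v0) N1.N2=(alive,v0) | N0.N0=(suspect,v2) N0.N1=(alive,v0) N0.N2=(alive,v0)
Op 6: N0 marks N2=suspect -> (suspect,v1)
Op 7: N1 marks N1=alive -> (alive,v1)
Op 8: gossip N0<->N1 -> N0.N0=(suspect,v2) N0.N1=(alive,v1) N0.N2=(suspect,v1) | N1.N0=(suspect,v2) N1.N1=(alive,v1) N1.N2=(suspect,v1)
Op 9: N2 marks N2=suspect -> (suspect,v1)
Op 10: gossip N2<->N1 -> N2.N0=(suspect,v2) N2.N1=(alive,v1) N2.N2=(suspect,v1) | N1.N0=(suspect,v2) N1.N1=(alive,v1) N1.N2=(suspect,v1)

Answer: suspect 2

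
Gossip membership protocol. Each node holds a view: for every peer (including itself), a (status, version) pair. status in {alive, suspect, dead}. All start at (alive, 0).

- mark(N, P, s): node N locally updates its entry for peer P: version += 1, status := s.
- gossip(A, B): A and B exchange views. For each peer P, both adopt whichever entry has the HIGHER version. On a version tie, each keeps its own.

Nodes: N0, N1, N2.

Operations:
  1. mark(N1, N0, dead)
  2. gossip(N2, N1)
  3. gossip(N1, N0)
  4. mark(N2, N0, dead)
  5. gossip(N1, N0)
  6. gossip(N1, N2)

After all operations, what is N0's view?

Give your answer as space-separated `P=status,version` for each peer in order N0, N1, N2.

Answer: N0=dead,1 N1=alive,0 N2=alive,0

Derivation:
Op 1: N1 marks N0=dead -> (dead,v1)
Op 2: gossip N2<->N1 -> N2.N0=(dead,v1) N2.N1=(alive,v0) N2.N2=(alive,v0) | N1.N0=(dead,v1) N1.N1=(alive,v0) N1.N2=(alive,v0)
Op 3: gossip N1<->N0 -> N1.N0=(dead,v1) N1.N1=(alive,v0) N1.N2=(alive,v0) | N0.N0=(dead,v1) N0.N1=(alive,v0) N0.N2=(alive,v0)
Op 4: N2 marks N0=dead -> (dead,v2)
Op 5: gossip N1<->N0 -> N1.N0=(dead,v1) N1.N1=(alive,v0) N1.N2=(alive,v0) | N0.N0=(dead,v1) N0.N1=(alive,v0) N0.N2=(alive,v0)
Op 6: gossip N1<->N2 -> N1.N0=(dead,v2) N1.N1=(alive,v0) N1.N2=(alive,v0) | N2.N0=(dead,v2) N2.N1=(alive,v0) N2.N2=(alive,v0)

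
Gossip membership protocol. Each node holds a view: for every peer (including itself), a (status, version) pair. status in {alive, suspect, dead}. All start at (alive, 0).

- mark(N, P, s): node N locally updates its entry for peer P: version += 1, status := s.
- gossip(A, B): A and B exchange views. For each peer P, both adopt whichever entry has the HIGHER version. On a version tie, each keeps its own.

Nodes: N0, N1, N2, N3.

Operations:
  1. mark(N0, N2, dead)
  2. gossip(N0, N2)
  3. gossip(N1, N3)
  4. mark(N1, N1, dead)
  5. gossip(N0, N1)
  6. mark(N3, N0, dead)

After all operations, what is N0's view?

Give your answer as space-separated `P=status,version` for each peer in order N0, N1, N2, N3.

Op 1: N0 marks N2=dead -> (dead,v1)
Op 2: gossip N0<->N2 -> N0.N0=(alive,v0) N0.N1=(alive,v0) N0.N2=(dead,v1) N0.N3=(alive,v0) | N2.N0=(alive,v0) N2.N1=(alive,v0) N2.N2=(dead,v1) N2.N3=(alive,v0)
Op 3: gossip N1<->N3 -> N1.N0=(alive,v0) N1.N1=(alive,v0) N1.N2=(alive,v0) N1.N3=(alive,v0) | N3.N0=(alive,v0) N3.N1=(alive,v0) N3.N2=(alive,v0) N3.N3=(alive,v0)
Op 4: N1 marks N1=dead -> (dead,v1)
Op 5: gossip N0<->N1 -> N0.N0=(alive,v0) N0.N1=(dead,v1) N0.N2=(dead,v1) N0.N3=(alive,v0) | N1.N0=(alive,v0) N1.N1=(dead,v1) N1.N2=(dead,v1) N1.N3=(alive,v0)
Op 6: N3 marks N0=dead -> (dead,v1)

Answer: N0=alive,0 N1=dead,1 N2=dead,1 N3=alive,0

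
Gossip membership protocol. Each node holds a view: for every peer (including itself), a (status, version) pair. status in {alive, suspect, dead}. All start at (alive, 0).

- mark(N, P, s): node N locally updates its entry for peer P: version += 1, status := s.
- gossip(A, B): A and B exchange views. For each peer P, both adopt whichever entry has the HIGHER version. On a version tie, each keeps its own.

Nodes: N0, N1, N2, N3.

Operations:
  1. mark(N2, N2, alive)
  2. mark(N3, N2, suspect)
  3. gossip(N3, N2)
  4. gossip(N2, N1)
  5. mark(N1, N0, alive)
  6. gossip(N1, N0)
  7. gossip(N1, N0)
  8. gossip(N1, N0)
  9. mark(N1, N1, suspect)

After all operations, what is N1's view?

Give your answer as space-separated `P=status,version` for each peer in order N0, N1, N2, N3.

Op 1: N2 marks N2=alive -> (alive,v1)
Op 2: N3 marks N2=suspect -> (suspect,v1)
Op 3: gossip N3<->N2 -> N3.N0=(alive,v0) N3.N1=(alive,v0) N3.N2=(suspect,v1) N3.N3=(alive,v0) | N2.N0=(alive,v0) N2.N1=(alive,v0) N2.N2=(alive,v1) N2.N3=(alive,v0)
Op 4: gossip N2<->N1 -> N2.N0=(alive,v0) N2.N1=(alive,v0) N2.N2=(alive,v1) N2.N3=(alive,v0) | N1.N0=(alive,v0) N1.N1=(alive,v0) N1.N2=(alive,v1) N1.N3=(alive,v0)
Op 5: N1 marks N0=alive -> (alive,v1)
Op 6: gossip N1<->N0 -> N1.N0=(alive,v1) N1.N1=(alive,v0) N1.N2=(alive,v1) N1.N3=(alive,v0) | N0.N0=(alive,v1) N0.N1=(alive,v0) N0.N2=(alive,v1) N0.N3=(alive,v0)
Op 7: gossip N1<->N0 -> N1.N0=(alive,v1) N1.N1=(alive,v0) N1.N2=(alive,v1) N1.N3=(alive,v0) | N0.N0=(alive,v1) N0.N1=(alive,v0) N0.N2=(alive,v1) N0.N3=(alive,v0)
Op 8: gossip N1<->N0 -> N1.N0=(alive,v1) N1.N1=(alive,v0) N1.N2=(alive,v1) N1.N3=(alive,v0) | N0.N0=(alive,v1) N0.N1=(alive,v0) N0.N2=(alive,v1) N0.N3=(alive,v0)
Op 9: N1 marks N1=suspect -> (suspect,v1)

Answer: N0=alive,1 N1=suspect,1 N2=alive,1 N3=alive,0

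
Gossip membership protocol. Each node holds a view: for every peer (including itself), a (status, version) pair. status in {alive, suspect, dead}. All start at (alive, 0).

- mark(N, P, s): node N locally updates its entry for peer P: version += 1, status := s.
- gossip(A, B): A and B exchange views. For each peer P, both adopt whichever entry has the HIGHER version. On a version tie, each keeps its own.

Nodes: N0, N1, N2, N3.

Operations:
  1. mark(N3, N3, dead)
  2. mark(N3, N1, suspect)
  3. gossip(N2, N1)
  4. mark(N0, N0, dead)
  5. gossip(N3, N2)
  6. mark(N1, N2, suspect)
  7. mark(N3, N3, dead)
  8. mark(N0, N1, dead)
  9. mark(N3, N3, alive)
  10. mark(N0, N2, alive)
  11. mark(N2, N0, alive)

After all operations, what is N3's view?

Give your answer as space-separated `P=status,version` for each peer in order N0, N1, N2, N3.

Answer: N0=alive,0 N1=suspect,1 N2=alive,0 N3=alive,3

Derivation:
Op 1: N3 marks N3=dead -> (dead,v1)
Op 2: N3 marks N1=suspect -> (suspect,v1)
Op 3: gossip N2<->N1 -> N2.N0=(alive,v0) N2.N1=(alive,v0) N2.N2=(alive,v0) N2.N3=(alive,v0) | N1.N0=(alive,v0) N1.N1=(alive,v0) N1.N2=(alive,v0) N1.N3=(alive,v0)
Op 4: N0 marks N0=dead -> (dead,v1)
Op 5: gossip N3<->N2 -> N3.N0=(alive,v0) N3.N1=(suspect,v1) N3.N2=(alive,v0) N3.N3=(dead,v1) | N2.N0=(alive,v0) N2.N1=(suspect,v1) N2.N2=(alive,v0) N2.N3=(dead,v1)
Op 6: N1 marks N2=suspect -> (suspect,v1)
Op 7: N3 marks N3=dead -> (dead,v2)
Op 8: N0 marks N1=dead -> (dead,v1)
Op 9: N3 marks N3=alive -> (alive,v3)
Op 10: N0 marks N2=alive -> (alive,v1)
Op 11: N2 marks N0=alive -> (alive,v1)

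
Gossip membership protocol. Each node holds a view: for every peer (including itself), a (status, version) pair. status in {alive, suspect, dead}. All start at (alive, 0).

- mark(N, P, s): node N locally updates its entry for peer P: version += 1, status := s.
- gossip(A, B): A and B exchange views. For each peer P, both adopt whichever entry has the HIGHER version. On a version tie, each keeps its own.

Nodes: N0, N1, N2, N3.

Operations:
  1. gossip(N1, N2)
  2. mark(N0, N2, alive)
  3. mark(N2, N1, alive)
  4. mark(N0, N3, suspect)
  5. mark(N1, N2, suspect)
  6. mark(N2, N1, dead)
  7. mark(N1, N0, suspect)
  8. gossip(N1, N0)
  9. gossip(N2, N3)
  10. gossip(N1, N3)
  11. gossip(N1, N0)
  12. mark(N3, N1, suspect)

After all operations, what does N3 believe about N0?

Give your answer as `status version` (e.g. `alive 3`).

Op 1: gossip N1<->N2 -> N1.N0=(alive,v0) N1.N1=(alive,v0) N1.N2=(alive,v0) N1.N3=(alive,v0) | N2.N0=(alive,v0) N2.N1=(alive,v0) N2.N2=(alive,v0) N2.N3=(alive,v0)
Op 2: N0 marks N2=alive -> (alive,v1)
Op 3: N2 marks N1=alive -> (alive,v1)
Op 4: N0 marks N3=suspect -> (suspect,v1)
Op 5: N1 marks N2=suspect -> (suspect,v1)
Op 6: N2 marks N1=dead -> (dead,v2)
Op 7: N1 marks N0=suspect -> (suspect,v1)
Op 8: gossip N1<->N0 -> N1.N0=(suspect,v1) N1.N1=(alive,v0) N1.N2=(suspect,v1) N1.N3=(suspect,v1) | N0.N0=(suspect,v1) N0.N1=(alive,v0) N0.N2=(alive,v1) N0.N3=(suspect,v1)
Op 9: gossip N2<->N3 -> N2.N0=(alive,v0) N2.N1=(dead,v2) N2.N2=(alive,v0) N2.N3=(alive,v0) | N3.N0=(alive,v0) N3.N1=(dead,v2) N3.N2=(alive,v0) N3.N3=(alive,v0)
Op 10: gossip N1<->N3 -> N1.N0=(suspect,v1) N1.N1=(dead,v2) N1.N2=(suspect,v1) N1.N3=(suspect,v1) | N3.N0=(suspect,v1) N3.N1=(dead,v2) N3.N2=(suspect,v1) N3.N3=(suspect,v1)
Op 11: gossip N1<->N0 -> N1.N0=(suspect,v1) N1.N1=(dead,v2) N1.N2=(suspect,v1) N1.N3=(suspect,v1) | N0.N0=(suspect,v1) N0.N1=(dead,v2) N0.N2=(alive,v1) N0.N3=(suspect,v1)
Op 12: N3 marks N1=suspect -> (suspect,v3)

Answer: suspect 1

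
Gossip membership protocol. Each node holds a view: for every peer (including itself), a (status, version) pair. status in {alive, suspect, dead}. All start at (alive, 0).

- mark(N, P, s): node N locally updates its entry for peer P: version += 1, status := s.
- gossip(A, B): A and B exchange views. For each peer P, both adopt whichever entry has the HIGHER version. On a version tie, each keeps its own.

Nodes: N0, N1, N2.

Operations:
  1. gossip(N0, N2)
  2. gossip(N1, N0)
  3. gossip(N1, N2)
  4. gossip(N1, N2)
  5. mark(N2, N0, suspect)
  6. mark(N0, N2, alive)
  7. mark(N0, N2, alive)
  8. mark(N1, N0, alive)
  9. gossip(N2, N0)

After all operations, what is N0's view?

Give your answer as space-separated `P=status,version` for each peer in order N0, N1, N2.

Answer: N0=suspect,1 N1=alive,0 N2=alive,2

Derivation:
Op 1: gossip N0<->N2 -> N0.N0=(alive,v0) N0.N1=(alive,v0) N0.N2=(alive,v0) | N2.N0=(alive,v0) N2.N1=(alive,v0) N2.N2=(alive,v0)
Op 2: gossip N1<->N0 -> N1.N0=(alive,v0) N1.N1=(alive,v0) N1.N2=(alive,v0) | N0.N0=(alive,v0) N0.N1=(alive,v0) N0.N2=(alive,v0)
Op 3: gossip N1<->N2 -> N1.N0=(alive,v0) N1.N1=(alive,v0) N1.N2=(alive,v0) | N2.N0=(alive,v0) N2.N1=(alive,v0) N2.N2=(alive,v0)
Op 4: gossip N1<->N2 -> N1.N0=(alive,v0) N1.N1=(alive,v0) N1.N2=(alive,v0) | N2.N0=(alive,v0) N2.N1=(alive,v0) N2.N2=(alive,v0)
Op 5: N2 marks N0=suspect -> (suspect,v1)
Op 6: N0 marks N2=alive -> (alive,v1)
Op 7: N0 marks N2=alive -> (alive,v2)
Op 8: N1 marks N0=alive -> (alive,v1)
Op 9: gossip N2<->N0 -> N2.N0=(suspect,v1) N2.N1=(alive,v0) N2.N2=(alive,v2) | N0.N0=(suspect,v1) N0.N1=(alive,v0) N0.N2=(alive,v2)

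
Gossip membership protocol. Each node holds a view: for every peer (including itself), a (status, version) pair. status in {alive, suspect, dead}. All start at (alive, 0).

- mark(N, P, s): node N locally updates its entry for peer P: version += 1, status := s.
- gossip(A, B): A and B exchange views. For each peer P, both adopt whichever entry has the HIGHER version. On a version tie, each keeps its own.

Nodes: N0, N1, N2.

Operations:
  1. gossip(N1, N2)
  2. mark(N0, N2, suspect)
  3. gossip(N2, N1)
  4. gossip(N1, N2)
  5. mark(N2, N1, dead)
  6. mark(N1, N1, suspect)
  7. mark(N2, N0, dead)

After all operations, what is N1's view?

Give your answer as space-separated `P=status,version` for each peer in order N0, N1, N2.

Answer: N0=alive,0 N1=suspect,1 N2=alive,0

Derivation:
Op 1: gossip N1<->N2 -> N1.N0=(alive,v0) N1.N1=(alive,v0) N1.N2=(alive,v0) | N2.N0=(alive,v0) N2.N1=(alive,v0) N2.N2=(alive,v0)
Op 2: N0 marks N2=suspect -> (suspect,v1)
Op 3: gossip N2<->N1 -> N2.N0=(alive,v0) N2.N1=(alive,v0) N2.N2=(alive,v0) | N1.N0=(alive,v0) N1.N1=(alive,v0) N1.N2=(alive,v0)
Op 4: gossip N1<->N2 -> N1.N0=(alive,v0) N1.N1=(alive,v0) N1.N2=(alive,v0) | N2.N0=(alive,v0) N2.N1=(alive,v0) N2.N2=(alive,v0)
Op 5: N2 marks N1=dead -> (dead,v1)
Op 6: N1 marks N1=suspect -> (suspect,v1)
Op 7: N2 marks N0=dead -> (dead,v1)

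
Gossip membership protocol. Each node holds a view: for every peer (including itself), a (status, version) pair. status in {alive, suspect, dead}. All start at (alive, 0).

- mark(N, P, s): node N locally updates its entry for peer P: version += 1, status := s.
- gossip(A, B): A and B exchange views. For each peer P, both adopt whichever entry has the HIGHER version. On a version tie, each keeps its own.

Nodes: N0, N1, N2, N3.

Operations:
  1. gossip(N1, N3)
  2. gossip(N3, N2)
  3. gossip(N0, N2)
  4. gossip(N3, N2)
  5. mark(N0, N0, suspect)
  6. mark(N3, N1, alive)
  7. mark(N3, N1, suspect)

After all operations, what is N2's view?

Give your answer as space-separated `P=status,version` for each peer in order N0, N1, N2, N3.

Op 1: gossip N1<->N3 -> N1.N0=(alive,v0) N1.N1=(alive,v0) N1.N2=(alive,v0) N1.N3=(alive,v0) | N3.N0=(alive,v0) N3.N1=(alive,v0) N3.N2=(alive,v0) N3.N3=(alive,v0)
Op 2: gossip N3<->N2 -> N3.N0=(alive,v0) N3.N1=(alive,v0) N3.N2=(alive,v0) N3.N3=(alive,v0) | N2.N0=(alive,v0) N2.N1=(alive,v0) N2.N2=(alive,v0) N2.N3=(alive,v0)
Op 3: gossip N0<->N2 -> N0.N0=(alive,v0) N0.N1=(alive,v0) N0.N2=(alive,v0) N0.N3=(alive,v0) | N2.N0=(alive,v0) N2.N1=(alive,v0) N2.N2=(alive,v0) N2.N3=(alive,v0)
Op 4: gossip N3<->N2 -> N3.N0=(alive,v0) N3.N1=(alive,v0) N3.N2=(alive,v0) N3.N3=(alive,v0) | N2.N0=(alive,v0) N2.N1=(alive,v0) N2.N2=(alive,v0) N2.N3=(alive,v0)
Op 5: N0 marks N0=suspect -> (suspect,v1)
Op 6: N3 marks N1=alive -> (alive,v1)
Op 7: N3 marks N1=suspect -> (suspect,v2)

Answer: N0=alive,0 N1=alive,0 N2=alive,0 N3=alive,0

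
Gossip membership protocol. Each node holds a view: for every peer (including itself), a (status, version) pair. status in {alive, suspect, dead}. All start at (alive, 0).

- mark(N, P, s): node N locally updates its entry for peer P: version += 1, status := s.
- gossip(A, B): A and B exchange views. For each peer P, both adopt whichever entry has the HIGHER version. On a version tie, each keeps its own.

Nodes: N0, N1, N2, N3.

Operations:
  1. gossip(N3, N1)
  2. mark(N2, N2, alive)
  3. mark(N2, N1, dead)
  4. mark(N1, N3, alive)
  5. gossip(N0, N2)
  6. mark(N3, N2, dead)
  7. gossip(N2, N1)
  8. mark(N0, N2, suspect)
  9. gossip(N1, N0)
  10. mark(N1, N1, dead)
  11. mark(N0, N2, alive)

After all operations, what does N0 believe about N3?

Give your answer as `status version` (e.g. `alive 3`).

Answer: alive 1

Derivation:
Op 1: gossip N3<->N1 -> N3.N0=(alive,v0) N3.N1=(alive,v0) N3.N2=(alive,v0) N3.N3=(alive,v0) | N1.N0=(alive,v0) N1.N1=(alive,v0) N1.N2=(alive,v0) N1.N3=(alive,v0)
Op 2: N2 marks N2=alive -> (alive,v1)
Op 3: N2 marks N1=dead -> (dead,v1)
Op 4: N1 marks N3=alive -> (alive,v1)
Op 5: gossip N0<->N2 -> N0.N0=(alive,v0) N0.N1=(dead,v1) N0.N2=(alive,v1) N0.N3=(alive,v0) | N2.N0=(alive,v0) N2.N1=(dead,v1) N2.N2=(alive,v1) N2.N3=(alive,v0)
Op 6: N3 marks N2=dead -> (dead,v1)
Op 7: gossip N2<->N1 -> N2.N0=(alive,v0) N2.N1=(dead,v1) N2.N2=(alive,v1) N2.N3=(alive,v1) | N1.N0=(alive,v0) N1.N1=(dead,v1) N1.N2=(alive,v1) N1.N3=(alive,v1)
Op 8: N0 marks N2=suspect -> (suspect,v2)
Op 9: gossip N1<->N0 -> N1.N0=(alive,v0) N1.N1=(dead,v1) N1.N2=(suspect,v2) N1.N3=(alive,v1) | N0.N0=(alive,v0) N0.N1=(dead,v1) N0.N2=(suspect,v2) N0.N3=(alive,v1)
Op 10: N1 marks N1=dead -> (dead,v2)
Op 11: N0 marks N2=alive -> (alive,v3)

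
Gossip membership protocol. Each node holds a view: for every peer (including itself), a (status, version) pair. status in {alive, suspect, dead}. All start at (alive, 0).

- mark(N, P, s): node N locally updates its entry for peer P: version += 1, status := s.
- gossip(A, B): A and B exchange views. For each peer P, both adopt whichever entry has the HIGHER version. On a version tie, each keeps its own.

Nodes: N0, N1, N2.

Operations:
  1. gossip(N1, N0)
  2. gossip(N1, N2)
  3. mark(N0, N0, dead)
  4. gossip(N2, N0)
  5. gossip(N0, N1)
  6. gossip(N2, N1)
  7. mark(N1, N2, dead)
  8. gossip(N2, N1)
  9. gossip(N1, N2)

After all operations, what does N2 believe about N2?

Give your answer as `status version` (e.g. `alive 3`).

Answer: dead 1

Derivation:
Op 1: gossip N1<->N0 -> N1.N0=(alive,v0) N1.N1=(alive,v0) N1.N2=(alive,v0) | N0.N0=(alive,v0) N0.N1=(alive,v0) N0.N2=(alive,v0)
Op 2: gossip N1<->N2 -> N1.N0=(alive,v0) N1.N1=(alive,v0) N1.N2=(alive,v0) | N2.N0=(alive,v0) N2.N1=(alive,v0) N2.N2=(alive,v0)
Op 3: N0 marks N0=dead -> (dead,v1)
Op 4: gossip N2<->N0 -> N2.N0=(dead,v1) N2.N1=(alive,v0) N2.N2=(alive,v0) | N0.N0=(dead,v1) N0.N1=(alive,v0) N0.N2=(alive,v0)
Op 5: gossip N0<->N1 -> N0.N0=(dead,v1) N0.N1=(alive,v0) N0.N2=(alive,v0) | N1.N0=(dead,v1) N1.N1=(alive,v0) N1.N2=(alive,v0)
Op 6: gossip N2<->N1 -> N2.N0=(dead,v1) N2.N1=(alive,v0) N2.N2=(alive,v0) | N1.N0=(dead,v1) N1.N1=(alive,v0) N1.N2=(alive,v0)
Op 7: N1 marks N2=dead -> (dead,v1)
Op 8: gossip N2<->N1 -> N2.N0=(dead,v1) N2.N1=(alive,v0) N2.N2=(dead,v1) | N1.N0=(dead,v1) N1.N1=(alive,v0) N1.N2=(dead,v1)
Op 9: gossip N1<->N2 -> N1.N0=(dead,v1) N1.N1=(alive,v0) N1.N2=(dead,v1) | N2.N0=(dead,v1) N2.N1=(alive,v0) N2.N2=(dead,v1)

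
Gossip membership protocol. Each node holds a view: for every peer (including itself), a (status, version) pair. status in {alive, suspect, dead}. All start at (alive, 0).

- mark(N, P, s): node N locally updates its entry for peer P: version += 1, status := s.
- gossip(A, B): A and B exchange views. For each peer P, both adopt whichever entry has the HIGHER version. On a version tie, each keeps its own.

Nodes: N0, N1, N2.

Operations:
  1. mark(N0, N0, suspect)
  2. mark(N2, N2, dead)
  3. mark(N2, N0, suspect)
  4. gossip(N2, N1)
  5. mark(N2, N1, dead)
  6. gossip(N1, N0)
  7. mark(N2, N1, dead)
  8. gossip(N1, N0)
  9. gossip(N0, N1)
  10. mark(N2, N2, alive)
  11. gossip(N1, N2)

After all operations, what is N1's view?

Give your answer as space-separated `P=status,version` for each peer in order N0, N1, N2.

Op 1: N0 marks N0=suspect -> (suspect,v1)
Op 2: N2 marks N2=dead -> (dead,v1)
Op 3: N2 marks N0=suspect -> (suspect,v1)
Op 4: gossip N2<->N1 -> N2.N0=(suspect,v1) N2.N1=(alive,v0) N2.N2=(dead,v1) | N1.N0=(suspect,v1) N1.N1=(alive,v0) N1.N2=(dead,v1)
Op 5: N2 marks N1=dead -> (dead,v1)
Op 6: gossip N1<->N0 -> N1.N0=(suspect,v1) N1.N1=(alive,v0) N1.N2=(dead,v1) | N0.N0=(suspect,v1) N0.N1=(alive,v0) N0.N2=(dead,v1)
Op 7: N2 marks N1=dead -> (dead,v2)
Op 8: gossip N1<->N0 -> N1.N0=(suspect,v1) N1.N1=(alive,v0) N1.N2=(dead,v1) | N0.N0=(suspect,v1) N0.N1=(alive,v0) N0.N2=(dead,v1)
Op 9: gossip N0<->N1 -> N0.N0=(suspect,v1) N0.N1=(alive,v0) N0.N2=(dead,v1) | N1.N0=(suspect,v1) N1.N1=(alive,v0) N1.N2=(dead,v1)
Op 10: N2 marks N2=alive -> (alive,v2)
Op 11: gossip N1<->N2 -> N1.N0=(suspect,v1) N1.N1=(dead,v2) N1.N2=(alive,v2) | N2.N0=(suspect,v1) N2.N1=(dead,v2) N2.N2=(alive,v2)

Answer: N0=suspect,1 N1=dead,2 N2=alive,2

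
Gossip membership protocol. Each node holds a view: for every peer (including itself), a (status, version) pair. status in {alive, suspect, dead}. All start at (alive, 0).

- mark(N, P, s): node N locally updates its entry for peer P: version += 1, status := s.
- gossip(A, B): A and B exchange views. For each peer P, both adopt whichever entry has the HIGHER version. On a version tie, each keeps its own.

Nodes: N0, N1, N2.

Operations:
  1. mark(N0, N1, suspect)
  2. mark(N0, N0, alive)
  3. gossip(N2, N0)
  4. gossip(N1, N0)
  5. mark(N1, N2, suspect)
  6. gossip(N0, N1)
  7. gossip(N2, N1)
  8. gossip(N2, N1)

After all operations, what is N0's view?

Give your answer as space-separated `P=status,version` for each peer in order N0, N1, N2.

Op 1: N0 marks N1=suspect -> (suspect,v1)
Op 2: N0 marks N0=alive -> (alive,v1)
Op 3: gossip N2<->N0 -> N2.N0=(alive,v1) N2.N1=(suspect,v1) N2.N2=(alive,v0) | N0.N0=(alive,v1) N0.N1=(suspect,v1) N0.N2=(alive,v0)
Op 4: gossip N1<->N0 -> N1.N0=(alive,v1) N1.N1=(suspect,v1) N1.N2=(alive,v0) | N0.N0=(alive,v1) N0.N1=(suspect,v1) N0.N2=(alive,v0)
Op 5: N1 marks N2=suspect -> (suspect,v1)
Op 6: gossip N0<->N1 -> N0.N0=(alive,v1) N0.N1=(suspect,v1) N0.N2=(suspect,v1) | N1.N0=(alive,v1) N1.N1=(suspect,v1) N1.N2=(suspect,v1)
Op 7: gossip N2<->N1 -> N2.N0=(alive,v1) N2.N1=(suspect,v1) N2.N2=(suspect,v1) | N1.N0=(alive,v1) N1.N1=(suspect,v1) N1.N2=(suspect,v1)
Op 8: gossip N2<->N1 -> N2.N0=(alive,v1) N2.N1=(suspect,v1) N2.N2=(suspect,v1) | N1.N0=(alive,v1) N1.N1=(suspect,v1) N1.N2=(suspect,v1)

Answer: N0=alive,1 N1=suspect,1 N2=suspect,1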